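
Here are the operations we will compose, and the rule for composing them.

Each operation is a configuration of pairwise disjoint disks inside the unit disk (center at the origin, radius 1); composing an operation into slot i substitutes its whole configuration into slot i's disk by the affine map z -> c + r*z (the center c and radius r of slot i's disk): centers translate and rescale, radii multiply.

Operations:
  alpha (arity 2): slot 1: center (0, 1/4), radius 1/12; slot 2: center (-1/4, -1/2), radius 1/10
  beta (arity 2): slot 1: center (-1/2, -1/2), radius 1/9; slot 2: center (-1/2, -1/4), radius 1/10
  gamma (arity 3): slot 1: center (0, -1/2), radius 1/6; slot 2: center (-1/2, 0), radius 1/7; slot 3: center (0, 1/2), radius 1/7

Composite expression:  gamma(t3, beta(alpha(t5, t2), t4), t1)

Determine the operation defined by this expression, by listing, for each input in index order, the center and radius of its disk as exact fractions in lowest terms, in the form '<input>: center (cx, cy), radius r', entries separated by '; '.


Each t-disk chains the slot maps above it in gamma; radii multiply.
t3: after 1 affine step, its disk has center (0, -1/2), radius 1/6
t5: after 3 affine steps, its disk has center (-4/7, -17/252), radius 1/756
t2: after 3 affine steps, its disk has center (-145/252, -5/63), radius 1/630
t4: after 2 affine steps, its disk has center (-4/7, -1/28), radius 1/70
t1: after 1 affine step, its disk has center (0, 1/2), radius 1/7

t1: center (0, 1/2), radius 1/7; t2: center (-145/252, -5/63), radius 1/630; t3: center (0, -1/2), radius 1/6; t4: center (-4/7, -1/28), radius 1/70; t5: center (-4/7, -17/252), radius 1/756


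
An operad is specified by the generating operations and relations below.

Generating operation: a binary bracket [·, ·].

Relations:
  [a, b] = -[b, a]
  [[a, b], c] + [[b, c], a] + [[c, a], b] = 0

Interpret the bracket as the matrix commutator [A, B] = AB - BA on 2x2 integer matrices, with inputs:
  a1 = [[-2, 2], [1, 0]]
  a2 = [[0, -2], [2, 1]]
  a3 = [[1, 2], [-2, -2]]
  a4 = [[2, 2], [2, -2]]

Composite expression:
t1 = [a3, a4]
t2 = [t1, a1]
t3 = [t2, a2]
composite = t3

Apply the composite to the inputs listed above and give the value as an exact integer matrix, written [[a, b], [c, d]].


[[80, -76], [-116, -80]]

[a3, a4] = [[8, -2], [-14, -8]]
[[a3, a4], a1] = [[26, 28], [12, -26]]
[[[a3, a4], a1], a2] = [[80, -76], [-116, -80]]


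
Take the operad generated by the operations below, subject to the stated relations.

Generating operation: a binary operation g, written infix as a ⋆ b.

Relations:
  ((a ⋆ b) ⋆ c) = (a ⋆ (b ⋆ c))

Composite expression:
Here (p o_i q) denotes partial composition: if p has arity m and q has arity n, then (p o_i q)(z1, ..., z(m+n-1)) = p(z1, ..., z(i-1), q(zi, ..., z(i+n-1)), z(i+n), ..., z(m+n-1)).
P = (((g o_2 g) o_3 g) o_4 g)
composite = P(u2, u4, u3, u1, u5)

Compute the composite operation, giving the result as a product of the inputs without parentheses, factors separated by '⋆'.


u2 ⋆ u4 ⋆ u3 ⋆ u1 ⋆ u5

All parenthesizations of g agree; list the u-inputs left to right.
(u1 ⋆ u5) reduces to u1 ⋆ u5
(u3 ⋆ (u1 ⋆ u5)) reduces to u3 ⋆ u1 ⋆ u5
(u4 ⋆ (u3 ⋆ (u1 ⋆ u5))) reduces to u4 ⋆ u3 ⋆ u1 ⋆ u5
(u2 ⋆ (u4 ⋆ (u3 ⋆ (u1 ⋆ u5)))) reduces to u2 ⋆ u4 ⋆ u3 ⋆ u1 ⋆ u5


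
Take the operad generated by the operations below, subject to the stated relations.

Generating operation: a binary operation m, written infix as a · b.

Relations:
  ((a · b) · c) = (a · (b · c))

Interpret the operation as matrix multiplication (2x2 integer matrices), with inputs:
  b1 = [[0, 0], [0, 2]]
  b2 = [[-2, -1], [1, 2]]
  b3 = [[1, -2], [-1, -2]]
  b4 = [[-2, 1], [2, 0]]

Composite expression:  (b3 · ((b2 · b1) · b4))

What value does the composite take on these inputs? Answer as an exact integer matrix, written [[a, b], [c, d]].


(b2 · b1) = [[0, -2], [0, 4]]
((b2 · b1) · b4) = [[-4, 0], [8, 0]]
(b3 · ((b2 · b1) · b4)) = [[-20, 0], [-12, 0]]

[[-20, 0], [-12, 0]]


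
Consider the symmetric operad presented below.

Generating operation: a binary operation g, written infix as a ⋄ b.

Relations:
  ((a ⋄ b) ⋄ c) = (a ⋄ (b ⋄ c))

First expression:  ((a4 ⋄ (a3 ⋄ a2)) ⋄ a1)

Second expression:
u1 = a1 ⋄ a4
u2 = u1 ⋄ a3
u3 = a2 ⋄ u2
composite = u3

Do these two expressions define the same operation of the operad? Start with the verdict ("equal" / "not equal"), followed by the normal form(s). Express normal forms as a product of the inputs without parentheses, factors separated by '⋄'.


The first expression, normalized: a4 ⋄ a3 ⋄ a2 ⋄ a1
The second expression, normalized: a2 ⋄ a1 ⋄ a4 ⋄ a3
They disagree, so not equal.

not equal — first a4 ⋄ a3 ⋄ a2 ⋄ a1, second a2 ⋄ a1 ⋄ a4 ⋄ a3


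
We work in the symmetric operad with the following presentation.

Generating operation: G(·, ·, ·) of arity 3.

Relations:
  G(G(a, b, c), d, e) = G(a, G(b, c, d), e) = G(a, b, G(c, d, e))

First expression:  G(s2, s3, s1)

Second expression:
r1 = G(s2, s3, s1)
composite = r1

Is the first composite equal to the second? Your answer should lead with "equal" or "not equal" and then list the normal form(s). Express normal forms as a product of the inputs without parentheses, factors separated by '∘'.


In normal form, the first expression is s2 ∘ s3 ∘ s1
In normal form, the second expression is s2 ∘ s3 ∘ s1
Both agree, so they are equal.

equal — both sides give s2 ∘ s3 ∘ s1


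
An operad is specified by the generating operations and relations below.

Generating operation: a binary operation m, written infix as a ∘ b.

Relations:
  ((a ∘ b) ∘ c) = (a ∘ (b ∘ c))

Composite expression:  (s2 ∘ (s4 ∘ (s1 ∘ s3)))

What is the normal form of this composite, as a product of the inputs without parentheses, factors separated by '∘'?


s2 ∘ s4 ∘ s1 ∘ s3

All parenthesizations of m agree; list the s-inputs left to right.
(s1 ∘ s3) collapses to s1 ∘ s3
(s4 ∘ (s1 ∘ s3)) collapses to s4 ∘ s1 ∘ s3
(s2 ∘ (s4 ∘ (s1 ∘ s3))) collapses to s2 ∘ s4 ∘ s1 ∘ s3


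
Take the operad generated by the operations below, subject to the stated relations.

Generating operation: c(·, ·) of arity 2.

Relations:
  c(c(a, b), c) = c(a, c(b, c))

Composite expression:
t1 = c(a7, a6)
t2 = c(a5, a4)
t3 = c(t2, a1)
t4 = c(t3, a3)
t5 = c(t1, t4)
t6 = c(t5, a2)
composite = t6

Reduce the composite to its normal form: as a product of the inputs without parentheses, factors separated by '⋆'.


a7 ⋆ a6 ⋆ a5 ⋆ a4 ⋆ a1 ⋆ a3 ⋆ a2


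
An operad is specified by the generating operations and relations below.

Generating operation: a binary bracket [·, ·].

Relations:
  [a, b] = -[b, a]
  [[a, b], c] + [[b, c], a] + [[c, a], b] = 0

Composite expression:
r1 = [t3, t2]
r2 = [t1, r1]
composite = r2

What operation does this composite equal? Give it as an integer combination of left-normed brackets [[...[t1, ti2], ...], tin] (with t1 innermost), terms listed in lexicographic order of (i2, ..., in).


-[[t1, t2], t3] + [[t1, t3], t2]

In the tensor algebra, words opening t1 carry the t1-anchored form.
Composite bracket: [t1, [t3, t2]]
Expanding via [a, b] = ab - ba: 4 signed words (2^2 = 4).
Keep just the words that open with t1:
  sign of t1t2t3 is -1, so it contributes -[[t1, t2], t3]
  sign of t1t3t2 is +1, so it contributes +[[t1, t3], t2]


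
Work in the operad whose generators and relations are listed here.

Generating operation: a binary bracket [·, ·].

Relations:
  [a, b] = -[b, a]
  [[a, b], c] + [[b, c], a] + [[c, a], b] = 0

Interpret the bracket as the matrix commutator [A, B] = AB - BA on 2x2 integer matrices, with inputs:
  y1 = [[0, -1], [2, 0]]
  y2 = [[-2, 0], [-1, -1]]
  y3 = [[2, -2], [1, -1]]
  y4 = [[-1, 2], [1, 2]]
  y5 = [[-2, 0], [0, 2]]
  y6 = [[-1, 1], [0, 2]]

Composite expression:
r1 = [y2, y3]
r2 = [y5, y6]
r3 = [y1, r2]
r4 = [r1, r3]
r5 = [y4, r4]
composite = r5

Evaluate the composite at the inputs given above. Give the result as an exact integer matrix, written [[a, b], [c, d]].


[y2, y3] = [[-2, 2], [-2, 2]]
[y5, y6] = [[0, -4], [0, 0]]
[y1, [y5, y6]] = [[8, 0], [0, -8]]
[[y2, y3], [y1, [y5, y6]]] = [[0, -32], [-32, 0]]
[y4, [[y2, y3], [y1, [y5, y6]]]] = [[-32, 96], [-96, 32]]

[[-32, 96], [-96, 32]]


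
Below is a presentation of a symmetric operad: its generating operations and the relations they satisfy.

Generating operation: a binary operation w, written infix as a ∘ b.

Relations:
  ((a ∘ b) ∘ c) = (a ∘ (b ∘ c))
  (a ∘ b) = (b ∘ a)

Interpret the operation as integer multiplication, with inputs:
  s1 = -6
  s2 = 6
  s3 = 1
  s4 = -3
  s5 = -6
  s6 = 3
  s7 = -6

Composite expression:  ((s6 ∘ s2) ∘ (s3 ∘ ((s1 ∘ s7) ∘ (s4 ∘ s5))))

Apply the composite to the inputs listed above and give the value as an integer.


11664

(s6 ∘ s2) = 18
(s1 ∘ s7) = 36
(s4 ∘ s5) = 18
((s1 ∘ s7) ∘ (s4 ∘ s5)) = 648
(s3 ∘ ((s1 ∘ s7) ∘ (s4 ∘ s5))) = 648
((s6 ∘ s2) ∘ (s3 ∘ ((s1 ∘ s7) ∘ (s4 ∘ s5)))) = 11664


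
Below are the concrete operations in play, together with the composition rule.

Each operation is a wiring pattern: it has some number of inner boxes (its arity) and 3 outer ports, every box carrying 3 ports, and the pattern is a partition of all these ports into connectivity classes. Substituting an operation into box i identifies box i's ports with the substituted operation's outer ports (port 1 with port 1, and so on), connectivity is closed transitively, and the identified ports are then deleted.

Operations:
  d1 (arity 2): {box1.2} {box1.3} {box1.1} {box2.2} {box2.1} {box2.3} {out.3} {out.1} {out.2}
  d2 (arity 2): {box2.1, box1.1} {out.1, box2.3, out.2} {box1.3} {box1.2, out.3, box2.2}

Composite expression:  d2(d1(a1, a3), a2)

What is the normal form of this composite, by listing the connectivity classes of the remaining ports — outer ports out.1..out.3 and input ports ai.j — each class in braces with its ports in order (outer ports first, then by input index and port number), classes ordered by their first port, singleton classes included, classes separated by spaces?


{out.1, out.2, a2.3} {out.3, a2.2} {a1.1} {a1.2} {a1.3} {a2.1} {a3.1} {a3.2} {a3.3}

After gluing at d2, chains via deleted ports link the a-ports.
d1 over (a1, a3) gives {out.1} {out.2} {out.3} {a1.1} {a1.2} {a1.3} {a3.1} {a3.2} {a3.3}, out.j being that stage's outer ports
d2 over (a1, a3, a2) gives {out.1, out.2, a2.3} {out.3, a2.2} {a1.1} {a1.2} {a1.3} {a2.1} {a3.1} {a3.2} {a3.3}, out.j being that stage's outer ports


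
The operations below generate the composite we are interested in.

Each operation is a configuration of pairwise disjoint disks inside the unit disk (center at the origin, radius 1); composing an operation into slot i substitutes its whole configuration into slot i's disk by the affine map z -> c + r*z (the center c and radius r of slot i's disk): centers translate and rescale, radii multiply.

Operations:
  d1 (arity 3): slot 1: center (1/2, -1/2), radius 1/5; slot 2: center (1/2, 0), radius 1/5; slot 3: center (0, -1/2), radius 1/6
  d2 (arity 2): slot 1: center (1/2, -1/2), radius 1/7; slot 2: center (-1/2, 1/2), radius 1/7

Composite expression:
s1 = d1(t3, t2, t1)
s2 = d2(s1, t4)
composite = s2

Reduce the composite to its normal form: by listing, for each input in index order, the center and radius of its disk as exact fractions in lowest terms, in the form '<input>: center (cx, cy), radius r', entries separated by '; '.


t1: center (1/2, -4/7), radius 1/42; t2: center (4/7, -1/2), radius 1/35; t3: center (4/7, -4/7), radius 1/35; t4: center (-1/2, 1/2), radius 1/7

Each t-disk chains the slot maps above it in d2; radii multiply.
tracing t3 down its 2-map path: center (4/7, -4/7), radius 1/35
tracing t2 down its 2-map path: center (4/7, -1/2), radius 1/35
tracing t1 down its 2-map path: center (1/2, -4/7), radius 1/42
tracing t4 down its 1-map path: center (-1/2, 1/2), radius 1/7


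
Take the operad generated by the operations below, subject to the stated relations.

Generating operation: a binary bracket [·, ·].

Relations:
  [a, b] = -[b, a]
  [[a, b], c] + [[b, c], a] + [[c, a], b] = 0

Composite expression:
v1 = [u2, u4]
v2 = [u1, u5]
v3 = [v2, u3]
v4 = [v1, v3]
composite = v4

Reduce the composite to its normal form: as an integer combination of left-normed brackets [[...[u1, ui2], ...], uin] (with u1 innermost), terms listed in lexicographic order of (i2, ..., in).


-[[[[u1, u5], u3], u2], u4] + [[[[u1, u5], u3], u4], u2]

Antisymmetry and Jacobi reduce to u1-anchored left-normed brackets.
Composite bracket: [[u2, u4], [[u1, u5], u3]]
Each bracket splits as ab - ba, giving 16 signed words (2^4 = 16).
The u1-initial words carry the normal form:
  word u1u5u3u2u4 has sign -1, contributing -[[[[u1, u5], u3], u2], u4]
  word u1u5u3u4u2 has sign +1, contributing +[[[[u1, u5], u3], u4], u2]


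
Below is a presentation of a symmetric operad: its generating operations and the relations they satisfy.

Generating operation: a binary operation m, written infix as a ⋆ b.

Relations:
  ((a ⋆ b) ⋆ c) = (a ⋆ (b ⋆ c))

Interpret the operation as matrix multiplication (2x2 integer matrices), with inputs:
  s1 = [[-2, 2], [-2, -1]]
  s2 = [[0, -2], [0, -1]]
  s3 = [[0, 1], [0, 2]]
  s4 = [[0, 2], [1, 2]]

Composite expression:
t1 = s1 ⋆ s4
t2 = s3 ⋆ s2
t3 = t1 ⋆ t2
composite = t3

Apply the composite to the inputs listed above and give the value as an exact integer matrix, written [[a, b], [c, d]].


[[0, -2], [0, 13]]

(s1 ⋆ s4) = [[2, 0], [-1, -6]]
(s3 ⋆ s2) = [[0, -1], [0, -2]]
((s1 ⋆ s4) ⋆ (s3 ⋆ s2)) = [[0, -2], [0, 13]]


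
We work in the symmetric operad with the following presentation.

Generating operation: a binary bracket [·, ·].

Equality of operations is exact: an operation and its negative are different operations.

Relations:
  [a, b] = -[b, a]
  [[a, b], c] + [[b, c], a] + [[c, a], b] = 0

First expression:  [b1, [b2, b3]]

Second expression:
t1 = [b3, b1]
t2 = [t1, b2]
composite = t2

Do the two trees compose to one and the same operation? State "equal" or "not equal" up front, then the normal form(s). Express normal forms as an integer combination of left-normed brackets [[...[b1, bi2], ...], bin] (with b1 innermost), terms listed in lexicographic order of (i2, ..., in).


not equal: they reduce to [[b1, b2], b3] - [[b1, b3], b2] and -[[b1, b3], b2]

The first composite normalizes to [[b1, b2], b3] - [[b1, b3], b2]
The second composite normalizes to -[[b1, b3], b2]
The normal forms differ: not equal.


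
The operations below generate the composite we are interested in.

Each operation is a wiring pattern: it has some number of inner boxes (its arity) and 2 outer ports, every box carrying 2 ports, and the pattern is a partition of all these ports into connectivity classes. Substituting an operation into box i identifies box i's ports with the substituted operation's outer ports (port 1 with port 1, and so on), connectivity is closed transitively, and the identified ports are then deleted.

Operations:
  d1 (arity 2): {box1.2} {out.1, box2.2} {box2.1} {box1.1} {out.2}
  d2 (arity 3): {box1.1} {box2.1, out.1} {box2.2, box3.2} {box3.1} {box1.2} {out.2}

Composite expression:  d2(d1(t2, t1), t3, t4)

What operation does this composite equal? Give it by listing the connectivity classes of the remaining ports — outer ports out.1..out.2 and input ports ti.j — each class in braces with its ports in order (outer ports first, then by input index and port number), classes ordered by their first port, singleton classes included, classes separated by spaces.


Two ports join when wires chain via d2-identified ports.
stage d1: inputs (t2, t1), connectivity {out.1, t1.2} {out.2} {t1.1} {t2.1} {t2.2}, out.j its boundary
stage d2: inputs (t2, t1, t3, t4), connectivity {out.1, t3.1} {out.2} {t1.1} {t1.2} {t2.1} {t2.2} {t3.2, t4.2} {t4.1}, out.j its boundary

{out.1, t3.1} {out.2} {t1.1} {t1.2} {t2.1} {t2.2} {t3.2, t4.2} {t4.1}


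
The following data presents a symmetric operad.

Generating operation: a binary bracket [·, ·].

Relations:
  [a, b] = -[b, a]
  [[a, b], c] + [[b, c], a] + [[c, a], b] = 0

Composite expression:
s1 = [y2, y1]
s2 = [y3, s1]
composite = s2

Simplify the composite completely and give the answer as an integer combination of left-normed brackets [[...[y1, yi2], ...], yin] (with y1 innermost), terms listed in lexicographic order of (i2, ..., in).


[[y1, y2], y3]

Antisymmetry and Jacobi reduce to y1-anchored left-normed brackets.
Composite bracket: [y3, [y2, y1]]
Under [a, b] = ab - ba we get 4 signed associative words (2^2 = 4).
Only words starting with y1 matter:
  from y1y2y3, sign +1: term +[[y1, y2], y3]


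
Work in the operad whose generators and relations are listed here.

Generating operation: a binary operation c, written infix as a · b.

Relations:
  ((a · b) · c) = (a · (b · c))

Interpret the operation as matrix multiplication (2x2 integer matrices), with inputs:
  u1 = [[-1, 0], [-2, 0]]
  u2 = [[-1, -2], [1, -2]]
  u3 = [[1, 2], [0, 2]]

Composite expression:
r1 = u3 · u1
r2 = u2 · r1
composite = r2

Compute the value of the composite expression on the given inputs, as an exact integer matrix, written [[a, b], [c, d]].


[[13, 0], [3, 0]]

(u3 · u1) = [[-5, 0], [-4, 0]]
(u2 · (u3 · u1)) = [[13, 0], [3, 0]]


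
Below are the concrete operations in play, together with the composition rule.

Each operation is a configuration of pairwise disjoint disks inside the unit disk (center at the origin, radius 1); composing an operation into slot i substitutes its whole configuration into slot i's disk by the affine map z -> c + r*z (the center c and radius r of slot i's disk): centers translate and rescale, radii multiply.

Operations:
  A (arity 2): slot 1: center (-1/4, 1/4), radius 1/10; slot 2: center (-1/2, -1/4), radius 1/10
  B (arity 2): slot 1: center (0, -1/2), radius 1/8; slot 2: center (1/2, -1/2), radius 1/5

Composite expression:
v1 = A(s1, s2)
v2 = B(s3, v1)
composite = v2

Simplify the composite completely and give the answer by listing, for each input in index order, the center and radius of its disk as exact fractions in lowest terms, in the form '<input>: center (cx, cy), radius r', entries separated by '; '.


s1: center (9/20, -9/20), radius 1/50; s2: center (2/5, -11/20), radius 1/50; s3: center (0, -1/2), radius 1/8

Below B, radii multiply path by path; the s-disk centers shift.
input s3: applying the 1 nested substitution gives center (0, -1/2), radius 1/8
input s1: applying the 2 nested substitutions gives center (9/20, -9/20), radius 1/50
input s2: applying the 2 nested substitutions gives center (2/5, -11/20), radius 1/50


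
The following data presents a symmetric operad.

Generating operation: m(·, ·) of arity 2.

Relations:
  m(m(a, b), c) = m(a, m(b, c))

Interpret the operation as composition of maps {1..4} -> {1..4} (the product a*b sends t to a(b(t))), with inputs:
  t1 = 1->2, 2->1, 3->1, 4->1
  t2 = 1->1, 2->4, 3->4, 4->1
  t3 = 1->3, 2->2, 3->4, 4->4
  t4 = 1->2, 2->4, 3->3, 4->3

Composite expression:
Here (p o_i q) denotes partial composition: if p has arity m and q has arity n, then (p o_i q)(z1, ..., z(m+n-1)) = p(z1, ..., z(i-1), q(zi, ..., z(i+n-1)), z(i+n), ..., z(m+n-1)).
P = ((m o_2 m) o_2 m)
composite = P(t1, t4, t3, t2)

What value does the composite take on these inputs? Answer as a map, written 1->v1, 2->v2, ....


m(t4, t3) = 1->3, 2->4, 3->3, 4->3
m(m(t4, t3), t2) = 1->3, 2->3, 3->3, 4->3
m(t1, m(m(t4, t3), t2)) = 1->1, 2->1, 3->1, 4->1

1->1, 2->1, 3->1, 4->1


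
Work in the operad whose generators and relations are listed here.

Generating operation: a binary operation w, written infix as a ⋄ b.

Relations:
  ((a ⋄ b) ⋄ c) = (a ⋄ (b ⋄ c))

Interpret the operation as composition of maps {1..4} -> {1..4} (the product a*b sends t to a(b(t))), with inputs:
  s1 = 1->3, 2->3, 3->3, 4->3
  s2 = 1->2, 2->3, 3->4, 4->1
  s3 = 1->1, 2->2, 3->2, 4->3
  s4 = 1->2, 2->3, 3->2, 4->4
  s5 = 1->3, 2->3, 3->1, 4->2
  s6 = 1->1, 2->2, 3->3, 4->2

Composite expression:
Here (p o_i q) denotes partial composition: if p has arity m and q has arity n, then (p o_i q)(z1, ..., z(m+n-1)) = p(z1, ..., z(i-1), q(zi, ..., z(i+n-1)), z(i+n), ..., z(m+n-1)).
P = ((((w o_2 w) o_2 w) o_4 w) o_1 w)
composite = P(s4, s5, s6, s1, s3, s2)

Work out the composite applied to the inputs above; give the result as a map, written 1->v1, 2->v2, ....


1->2, 2->2, 3->2, 4->2

(s4 ⋄ s5) = 1->2, 2->2, 3->2, 4->3
(s6 ⋄ s1) = 1->3, 2->3, 3->3, 4->3
(s3 ⋄ s2) = 1->2, 2->2, 3->3, 4->1
((s6 ⋄ s1) ⋄ (s3 ⋄ s2)) = 1->3, 2->3, 3->3, 4->3
((s4 ⋄ s5) ⋄ ((s6 ⋄ s1) ⋄ (s3 ⋄ s2))) = 1->2, 2->2, 3->2, 4->2


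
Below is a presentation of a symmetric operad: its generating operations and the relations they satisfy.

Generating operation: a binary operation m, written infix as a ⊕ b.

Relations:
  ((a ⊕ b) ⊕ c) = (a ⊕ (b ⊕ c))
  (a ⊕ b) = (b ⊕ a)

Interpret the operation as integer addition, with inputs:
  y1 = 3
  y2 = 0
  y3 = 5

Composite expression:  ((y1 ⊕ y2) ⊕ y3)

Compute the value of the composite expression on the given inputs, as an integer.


8

(y1 ⊕ y2) = 3
((y1 ⊕ y2) ⊕ y3) = 8


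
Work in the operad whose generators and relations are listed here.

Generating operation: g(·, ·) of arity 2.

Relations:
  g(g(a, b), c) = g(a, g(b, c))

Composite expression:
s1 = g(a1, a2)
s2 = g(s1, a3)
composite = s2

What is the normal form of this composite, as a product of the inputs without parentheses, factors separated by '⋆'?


a1 ⋆ a2 ⋆ a3

Key point: g is associative — brackets drop, the a-order remains.
g(a1, a2) unparenthesizes to a1 ⋆ a2
g(g(a1, a2), a3) unparenthesizes to a1 ⋆ a2 ⋆ a3


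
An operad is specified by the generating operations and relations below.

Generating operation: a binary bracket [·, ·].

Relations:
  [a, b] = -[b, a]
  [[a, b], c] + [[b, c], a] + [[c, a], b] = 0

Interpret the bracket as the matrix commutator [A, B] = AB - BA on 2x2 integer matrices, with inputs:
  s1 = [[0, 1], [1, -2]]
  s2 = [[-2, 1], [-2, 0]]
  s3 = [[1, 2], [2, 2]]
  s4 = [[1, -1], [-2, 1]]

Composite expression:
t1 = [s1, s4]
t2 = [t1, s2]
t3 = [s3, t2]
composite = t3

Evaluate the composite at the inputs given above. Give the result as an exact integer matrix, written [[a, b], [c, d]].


[s1, s4] = [[-1, -2], [4, 1]]
[[s1, s4], s2] = [[0, -6], [-12, 0]]
[s3, [[s1, s4], s2]] = [[-12, 6], [-12, 12]]

[[-12, 6], [-12, 12]]


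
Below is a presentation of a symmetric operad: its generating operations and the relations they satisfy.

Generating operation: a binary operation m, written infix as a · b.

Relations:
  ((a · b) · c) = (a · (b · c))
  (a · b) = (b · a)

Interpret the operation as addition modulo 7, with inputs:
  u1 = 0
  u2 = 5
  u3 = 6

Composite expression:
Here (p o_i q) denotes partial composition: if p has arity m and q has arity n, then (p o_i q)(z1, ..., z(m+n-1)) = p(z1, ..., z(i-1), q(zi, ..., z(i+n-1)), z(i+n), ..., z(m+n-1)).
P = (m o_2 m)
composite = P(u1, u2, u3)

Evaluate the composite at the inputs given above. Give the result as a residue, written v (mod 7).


(u2 · u3) = 4
(u1 · (u2 · u3)) = 4

4 (mod 7)


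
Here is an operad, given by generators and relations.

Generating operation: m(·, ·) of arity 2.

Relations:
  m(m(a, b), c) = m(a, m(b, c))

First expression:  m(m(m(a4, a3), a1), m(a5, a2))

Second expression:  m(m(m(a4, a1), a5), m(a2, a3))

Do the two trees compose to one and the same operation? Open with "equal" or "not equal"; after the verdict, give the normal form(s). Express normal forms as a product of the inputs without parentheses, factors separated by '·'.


The first expression reduces to a4 · a3 · a1 · a5 · a2
The second expression reduces to a4 · a1 · a5 · a2 · a3
The forms do not match — not equal.

not equal; first: a4 · a3 · a1 · a5 · a2; second: a4 · a1 · a5 · a2 · a3


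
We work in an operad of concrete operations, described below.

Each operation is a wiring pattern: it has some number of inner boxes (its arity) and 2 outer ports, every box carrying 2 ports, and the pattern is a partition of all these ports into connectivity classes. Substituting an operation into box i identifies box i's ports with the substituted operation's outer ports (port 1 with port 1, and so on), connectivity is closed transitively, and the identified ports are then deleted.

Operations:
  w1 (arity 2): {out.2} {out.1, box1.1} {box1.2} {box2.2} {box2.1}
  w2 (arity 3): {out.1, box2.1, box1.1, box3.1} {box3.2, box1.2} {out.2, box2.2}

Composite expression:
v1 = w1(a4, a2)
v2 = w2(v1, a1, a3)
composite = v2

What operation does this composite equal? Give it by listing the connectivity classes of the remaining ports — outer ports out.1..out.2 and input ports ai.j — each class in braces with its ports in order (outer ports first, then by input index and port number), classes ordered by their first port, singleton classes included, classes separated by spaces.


Reachability decides: close wires over w2-identified ports.
after w1, the pattern on (a4, a2) reads {out.1, a4.1} {out.2} {a2.1} {a2.2} {a4.2} (out.j = its outer ports)
after w2, the pattern on (a4, a2, a1, a3) reads {out.1, a1.1, a3.1, a4.1} {out.2, a1.2} {a2.1} {a2.2} {a3.2} {a4.2} (out.j = its outer ports)

{out.1, a1.1, a3.1, a4.1} {out.2, a1.2} {a2.1} {a2.2} {a3.2} {a4.2}


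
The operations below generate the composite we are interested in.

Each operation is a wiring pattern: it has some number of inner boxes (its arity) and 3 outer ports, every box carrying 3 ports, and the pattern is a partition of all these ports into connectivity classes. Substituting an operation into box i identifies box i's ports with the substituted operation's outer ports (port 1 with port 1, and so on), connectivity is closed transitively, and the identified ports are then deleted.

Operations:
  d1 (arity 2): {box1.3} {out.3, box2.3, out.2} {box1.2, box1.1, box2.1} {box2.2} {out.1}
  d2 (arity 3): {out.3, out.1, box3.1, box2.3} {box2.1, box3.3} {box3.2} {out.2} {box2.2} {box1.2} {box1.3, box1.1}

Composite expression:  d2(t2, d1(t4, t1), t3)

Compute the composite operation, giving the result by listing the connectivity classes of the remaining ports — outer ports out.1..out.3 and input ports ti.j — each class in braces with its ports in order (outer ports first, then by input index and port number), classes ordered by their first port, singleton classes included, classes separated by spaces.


{out.1, out.3, t1.3, t3.1} {out.2} {t1.1, t4.1, t4.2} {t1.2} {t2.1, t2.3} {t2.2} {t3.2} {t3.3} {t4.3}


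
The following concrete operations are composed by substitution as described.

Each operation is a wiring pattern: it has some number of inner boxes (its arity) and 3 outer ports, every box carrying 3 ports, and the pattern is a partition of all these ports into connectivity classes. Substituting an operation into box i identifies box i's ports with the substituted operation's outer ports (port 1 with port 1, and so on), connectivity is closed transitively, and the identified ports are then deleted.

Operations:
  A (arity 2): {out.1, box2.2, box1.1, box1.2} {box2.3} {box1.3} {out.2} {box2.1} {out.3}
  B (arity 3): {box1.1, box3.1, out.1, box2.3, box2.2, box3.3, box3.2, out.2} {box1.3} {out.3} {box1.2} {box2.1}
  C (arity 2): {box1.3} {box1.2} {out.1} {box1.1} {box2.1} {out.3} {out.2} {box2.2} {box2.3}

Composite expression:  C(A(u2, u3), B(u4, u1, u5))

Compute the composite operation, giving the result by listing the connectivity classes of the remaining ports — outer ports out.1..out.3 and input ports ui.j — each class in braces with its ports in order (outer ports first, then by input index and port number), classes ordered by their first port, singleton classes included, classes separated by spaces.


{out.1} {out.2} {out.3} {u1.1} {u1.2, u1.3, u4.1, u5.1, u5.2, u5.3} {u2.1, u2.2, u3.2} {u2.3} {u3.1} {u3.3} {u4.2} {u4.3}

After gluing at C, chains via deleted ports link the u-ports.
A over (u2, u3) gives {out.1, u2.1, u2.2, u3.2} {out.2} {out.3} {u2.3} {u3.1} {u3.3}, out.j being that stage's outer ports
B over (u4, u1, u5) gives {out.1, out.2, u1.2, u1.3, u4.1, u5.1, u5.2, u5.3} {out.3} {u1.1} {u4.2} {u4.3}, out.j being that stage's outer ports
C over (u2, u3, u4, u1, u5) gives {out.1} {out.2} {out.3} {u1.1} {u1.2, u1.3, u4.1, u5.1, u5.2, u5.3} {u2.1, u2.2, u3.2} {u2.3} {u3.1} {u3.3} {u4.2} {u4.3}, out.j being that stage's outer ports


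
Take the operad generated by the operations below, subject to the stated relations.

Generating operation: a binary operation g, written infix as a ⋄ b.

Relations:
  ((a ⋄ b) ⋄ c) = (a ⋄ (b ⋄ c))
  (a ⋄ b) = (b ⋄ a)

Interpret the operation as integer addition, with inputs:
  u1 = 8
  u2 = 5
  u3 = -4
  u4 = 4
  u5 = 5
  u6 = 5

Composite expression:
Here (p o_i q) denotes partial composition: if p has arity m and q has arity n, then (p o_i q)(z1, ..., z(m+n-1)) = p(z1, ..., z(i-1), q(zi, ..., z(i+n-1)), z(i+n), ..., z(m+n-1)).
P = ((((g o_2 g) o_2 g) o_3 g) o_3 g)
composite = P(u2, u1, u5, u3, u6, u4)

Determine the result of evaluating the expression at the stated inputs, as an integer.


23


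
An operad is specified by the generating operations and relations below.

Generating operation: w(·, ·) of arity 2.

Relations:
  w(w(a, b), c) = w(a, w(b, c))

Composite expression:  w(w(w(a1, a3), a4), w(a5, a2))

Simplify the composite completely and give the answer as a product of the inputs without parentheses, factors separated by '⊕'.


a1 ⊕ a3 ⊕ a4 ⊕ a5 ⊕ a2

All parenthesizations of w agree; list the a-inputs left to right.
w(a1, a3) collapses to a1 ⊕ a3
w(w(a1, a3), a4) collapses to a1 ⊕ a3 ⊕ a4
w(a5, a2) collapses to a5 ⊕ a2
w(w(w(a1, a3), a4), w(a5, a2)) collapses to a1 ⊕ a3 ⊕ a4 ⊕ a5 ⊕ a2


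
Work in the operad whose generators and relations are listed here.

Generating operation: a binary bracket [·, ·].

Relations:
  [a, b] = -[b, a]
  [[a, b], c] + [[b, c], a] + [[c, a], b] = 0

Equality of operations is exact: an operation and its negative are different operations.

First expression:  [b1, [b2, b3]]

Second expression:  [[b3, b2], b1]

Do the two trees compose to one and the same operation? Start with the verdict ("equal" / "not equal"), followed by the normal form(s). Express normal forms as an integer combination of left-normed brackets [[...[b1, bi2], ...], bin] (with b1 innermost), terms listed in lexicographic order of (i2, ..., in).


equal; the common form is [[b1, b2], b3] - [[b1, b3], b2]

Reducing the first expression gives [[b1, b2], b3] - [[b1, b3], b2]
Reducing the second expression gives [[b1, b2], b3] - [[b1, b3], b2]
The normal forms match — equal.


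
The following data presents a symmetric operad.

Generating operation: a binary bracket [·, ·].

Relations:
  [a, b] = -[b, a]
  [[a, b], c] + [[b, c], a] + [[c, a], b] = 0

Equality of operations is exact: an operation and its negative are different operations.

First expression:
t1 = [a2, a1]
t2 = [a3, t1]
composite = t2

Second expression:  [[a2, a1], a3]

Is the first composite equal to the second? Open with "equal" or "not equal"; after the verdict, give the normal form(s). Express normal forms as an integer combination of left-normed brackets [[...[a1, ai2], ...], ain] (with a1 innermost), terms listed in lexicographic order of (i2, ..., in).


not equal — first [[a1, a2], a3], second -[[a1, a2], a3]


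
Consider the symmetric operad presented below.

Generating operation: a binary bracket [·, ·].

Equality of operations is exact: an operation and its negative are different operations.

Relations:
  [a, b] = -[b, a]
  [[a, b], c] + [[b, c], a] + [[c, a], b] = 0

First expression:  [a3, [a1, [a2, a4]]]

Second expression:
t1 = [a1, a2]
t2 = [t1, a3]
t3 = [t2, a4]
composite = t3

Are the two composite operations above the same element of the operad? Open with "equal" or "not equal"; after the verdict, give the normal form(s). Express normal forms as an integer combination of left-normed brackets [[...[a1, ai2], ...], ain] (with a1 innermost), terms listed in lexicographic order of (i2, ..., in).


Reducing the first expression gives -[[[a1, a2], a4], a3] + [[[a1, a4], a2], a3]
Reducing the second expression gives [[[a1, a2], a3], a4]
They disagree, so not equal.

not equal; first: -[[[a1, a2], a4], a3] + [[[a1, a4], a2], a3]; second: [[[a1, a2], a3], a4]


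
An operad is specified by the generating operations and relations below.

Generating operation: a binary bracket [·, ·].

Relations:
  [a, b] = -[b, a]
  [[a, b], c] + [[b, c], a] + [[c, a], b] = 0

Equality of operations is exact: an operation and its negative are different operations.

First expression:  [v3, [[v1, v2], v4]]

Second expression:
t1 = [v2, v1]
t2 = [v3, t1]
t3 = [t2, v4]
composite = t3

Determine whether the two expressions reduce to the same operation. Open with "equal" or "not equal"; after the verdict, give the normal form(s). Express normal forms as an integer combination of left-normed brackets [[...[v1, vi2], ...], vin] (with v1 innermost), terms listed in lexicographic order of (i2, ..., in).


Reducing the first expression gives -[[[v1, v2], v4], v3]
Reducing the second expression gives [[[v1, v2], v3], v4]
No match — not equal.

not equal; first: -[[[v1, v2], v4], v3]; second: [[[v1, v2], v3], v4]


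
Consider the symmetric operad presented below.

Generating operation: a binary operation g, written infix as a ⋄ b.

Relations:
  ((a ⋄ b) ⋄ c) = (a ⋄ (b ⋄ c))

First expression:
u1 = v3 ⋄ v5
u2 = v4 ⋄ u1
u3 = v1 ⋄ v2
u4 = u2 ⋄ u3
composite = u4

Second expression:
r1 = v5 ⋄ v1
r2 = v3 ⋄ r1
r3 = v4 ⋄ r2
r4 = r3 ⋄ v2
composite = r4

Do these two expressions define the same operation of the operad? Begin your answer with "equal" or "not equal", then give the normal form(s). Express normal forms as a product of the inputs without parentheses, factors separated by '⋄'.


equal — both sides give v4 ⋄ v3 ⋄ v5 ⋄ v1 ⋄ v2

In normal form, the first expression is v4 ⋄ v3 ⋄ v5 ⋄ v1 ⋄ v2
In normal form, the second expression is v4 ⋄ v3 ⋄ v5 ⋄ v1 ⋄ v2
Both agree, so they are equal.


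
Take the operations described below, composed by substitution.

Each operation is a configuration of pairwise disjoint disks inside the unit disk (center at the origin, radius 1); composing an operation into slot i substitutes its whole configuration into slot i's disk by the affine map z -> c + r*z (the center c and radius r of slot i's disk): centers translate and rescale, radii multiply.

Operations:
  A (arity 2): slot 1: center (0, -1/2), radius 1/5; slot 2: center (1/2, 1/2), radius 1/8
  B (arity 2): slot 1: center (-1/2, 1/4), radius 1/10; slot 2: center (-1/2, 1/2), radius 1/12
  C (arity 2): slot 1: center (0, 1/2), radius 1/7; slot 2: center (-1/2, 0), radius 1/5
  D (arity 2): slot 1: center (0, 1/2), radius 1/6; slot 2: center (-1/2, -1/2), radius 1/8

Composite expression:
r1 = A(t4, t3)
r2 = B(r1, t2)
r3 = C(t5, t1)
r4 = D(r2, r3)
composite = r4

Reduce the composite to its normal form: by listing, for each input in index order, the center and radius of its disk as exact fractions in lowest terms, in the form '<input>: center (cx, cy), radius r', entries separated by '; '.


t1: center (-9/16, -1/2), radius 1/40; t2: center (-1/12, 7/12), radius 1/72; t3: center (-3/40, 11/20), radius 1/480; t4: center (-1/12, 8/15), radius 1/300; t5: center (-1/2, -7/16), radius 1/56

Below D, radii multiply path by path; the t-disk centers shift.
t4: after 3 affine steps, its disk has center (-1/12, 8/15), radius 1/300
t3: after 3 affine steps, its disk has center (-3/40, 11/20), radius 1/480
t2: after 2 affine steps, its disk has center (-1/12, 7/12), radius 1/72
t5: after 2 affine steps, its disk has center (-1/2, -7/16), radius 1/56
t1: after 2 affine steps, its disk has center (-9/16, -1/2), radius 1/40


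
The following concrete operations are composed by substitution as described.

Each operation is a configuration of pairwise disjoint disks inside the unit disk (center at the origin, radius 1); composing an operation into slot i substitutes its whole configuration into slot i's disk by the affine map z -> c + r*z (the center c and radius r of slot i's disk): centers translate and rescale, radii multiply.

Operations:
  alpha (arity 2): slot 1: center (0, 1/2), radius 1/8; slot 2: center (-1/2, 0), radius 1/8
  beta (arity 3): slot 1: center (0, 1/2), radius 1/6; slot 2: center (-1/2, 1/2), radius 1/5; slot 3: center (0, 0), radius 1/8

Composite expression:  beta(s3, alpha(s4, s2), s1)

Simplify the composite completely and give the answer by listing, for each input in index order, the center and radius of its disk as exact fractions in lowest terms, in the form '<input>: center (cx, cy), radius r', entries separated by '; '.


s1: center (0, 0), radius 1/8; s2: center (-3/5, 1/2), radius 1/40; s3: center (0, 1/2), radius 1/6; s4: center (-1/2, 3/5), radius 1/40

Below beta, radii multiply path by path; the s-disk centers shift.
input s3: applying the 1 nested substitution gives center (0, 1/2), radius 1/6
input s4: applying the 2 nested substitutions gives center (-1/2, 3/5), radius 1/40
input s2: applying the 2 nested substitutions gives center (-3/5, 1/2), radius 1/40
input s1: applying the 1 nested substitution gives center (0, 0), radius 1/8


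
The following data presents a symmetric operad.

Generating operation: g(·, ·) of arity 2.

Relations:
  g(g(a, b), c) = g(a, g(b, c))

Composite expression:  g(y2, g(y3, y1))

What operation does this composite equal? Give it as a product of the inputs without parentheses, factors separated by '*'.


Every regrouping of g is equal, so read the y-inputs in written order.
g(y3, y1) unparenthesizes to y3 * y1
g(y2, g(y3, y1)) unparenthesizes to y2 * y3 * y1

y2 * y3 * y1


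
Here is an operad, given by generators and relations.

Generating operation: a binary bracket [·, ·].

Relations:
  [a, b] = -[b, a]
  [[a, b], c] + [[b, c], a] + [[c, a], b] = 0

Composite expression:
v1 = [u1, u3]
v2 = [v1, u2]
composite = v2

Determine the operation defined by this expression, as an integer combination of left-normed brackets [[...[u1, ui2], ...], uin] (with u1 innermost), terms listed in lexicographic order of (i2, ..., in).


Left-normed coefficients sit on the u1-initial expansion words.
Composite bracket: [[u1, u3], u2]
Under [a, b] = ab - ba we get 4 signed associative words (2^2 = 4).
Only words starting with u1 matter:
  u1u3u2 (sign +1) contributes +[[u1, u3], u2]

[[u1, u3], u2]


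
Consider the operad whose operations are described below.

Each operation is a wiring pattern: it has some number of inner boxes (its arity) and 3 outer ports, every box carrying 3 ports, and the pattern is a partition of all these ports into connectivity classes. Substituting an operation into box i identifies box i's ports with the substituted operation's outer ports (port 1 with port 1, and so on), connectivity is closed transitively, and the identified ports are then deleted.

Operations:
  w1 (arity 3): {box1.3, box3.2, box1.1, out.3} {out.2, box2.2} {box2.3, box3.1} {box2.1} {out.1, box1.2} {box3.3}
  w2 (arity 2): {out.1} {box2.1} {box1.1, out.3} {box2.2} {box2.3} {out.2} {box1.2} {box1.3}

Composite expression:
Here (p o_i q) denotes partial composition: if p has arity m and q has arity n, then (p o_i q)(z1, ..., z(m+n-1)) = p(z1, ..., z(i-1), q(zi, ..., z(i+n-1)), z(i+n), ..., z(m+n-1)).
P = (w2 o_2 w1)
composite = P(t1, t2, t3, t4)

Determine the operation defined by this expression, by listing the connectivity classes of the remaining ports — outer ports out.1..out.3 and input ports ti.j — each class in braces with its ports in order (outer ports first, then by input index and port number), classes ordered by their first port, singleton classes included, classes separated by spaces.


{out.1} {out.2} {out.3, t1.1} {t1.2} {t1.3} {t2.1, t2.3, t4.2} {t2.2} {t3.1} {t3.2} {t3.3, t4.1} {t4.3}

Substituting into w2 glues patterns; closure does the rest.
the subtree at w1 composes to {out.1, t2.2} {out.2, t3.2} {out.3, t2.1, t2.3, t4.2} {t3.1} {t3.3, t4.1} {t4.3} on (t2, t3, t4); out.j = own outer ports
the subtree at w2 composes to {out.1} {out.2} {out.3, t1.1} {t1.2} {t1.3} {t2.1, t2.3, t4.2} {t2.2} {t3.1} {t3.2} {t3.3, t4.1} {t4.3} on (t1, t2, t3, t4); out.j = own outer ports
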